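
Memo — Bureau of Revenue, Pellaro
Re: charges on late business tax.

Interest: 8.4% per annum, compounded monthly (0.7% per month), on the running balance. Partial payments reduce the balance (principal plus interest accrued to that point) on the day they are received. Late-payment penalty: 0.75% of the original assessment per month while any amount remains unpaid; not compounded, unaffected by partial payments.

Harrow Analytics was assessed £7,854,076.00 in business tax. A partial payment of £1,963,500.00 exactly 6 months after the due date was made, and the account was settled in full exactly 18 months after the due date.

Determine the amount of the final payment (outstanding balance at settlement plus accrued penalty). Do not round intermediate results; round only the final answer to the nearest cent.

Balance at month 6: £7,854,076.0000 × (1 + 0.007)^6 = £8,189,774.1005…
After £1,963,500.00 payment: £8,189,774.1005… − £1,963,500.00 = £6,226,274.1005…
Balance at month 18: £6,226,274.1005… × (1 + 0.007)^12 = £6,769,894.2135…
Penalty: 18 × 0.75% × £7,854,076.00 = £1,060,300.26
Final settlement = outstanding balance + penalty = £6,769,894.2135… + £1,060,300.26 = £7,830,194.47

£7,830,194.47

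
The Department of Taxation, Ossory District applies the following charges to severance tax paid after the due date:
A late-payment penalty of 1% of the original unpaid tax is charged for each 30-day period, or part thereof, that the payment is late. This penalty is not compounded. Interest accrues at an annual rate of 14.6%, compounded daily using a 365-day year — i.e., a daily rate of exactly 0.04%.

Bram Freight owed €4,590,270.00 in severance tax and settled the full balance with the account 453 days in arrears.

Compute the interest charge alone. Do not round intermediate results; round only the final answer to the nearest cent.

€911,680.22

Interest: €4,590,270.00 × ((1 + 0.0004)^453 − 1) = €4,590,270.00 × 0.19861146… = €911,680.2238…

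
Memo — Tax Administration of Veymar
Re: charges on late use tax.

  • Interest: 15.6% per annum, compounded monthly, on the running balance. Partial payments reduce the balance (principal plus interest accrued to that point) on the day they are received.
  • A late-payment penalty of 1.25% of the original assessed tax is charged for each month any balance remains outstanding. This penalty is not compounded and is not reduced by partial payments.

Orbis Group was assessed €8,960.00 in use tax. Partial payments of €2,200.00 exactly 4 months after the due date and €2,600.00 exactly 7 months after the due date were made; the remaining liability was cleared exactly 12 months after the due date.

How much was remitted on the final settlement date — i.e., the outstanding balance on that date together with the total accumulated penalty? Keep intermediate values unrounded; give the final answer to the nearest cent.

Monthly rate = 15.6% ÷ 12 = 1.3%
Balance at month 4: €8,960.0000 × (1 + 0.013)^4 = €9,435.0844…
After €2,200.00 payment: €9,435.0844… − €2,200.00 = €7,235.0844…
Balance at month 7: €7,235.0844… × (1 + 0.013)^3 = €7,520.9368…
After €2,600.00 payment: €7,520.9368… − €2,600.00 = €4,920.9368…
Balance at month 12: €4,920.9368… × (1 + 0.013)^5 = €5,249.2229…
Penalty: 12 × 1.25% × €8,960.00 = €1,344.00
Final settlement = outstanding balance + penalty = €5,249.2229… + €1,344.00 = €6,593.22

€6,593.22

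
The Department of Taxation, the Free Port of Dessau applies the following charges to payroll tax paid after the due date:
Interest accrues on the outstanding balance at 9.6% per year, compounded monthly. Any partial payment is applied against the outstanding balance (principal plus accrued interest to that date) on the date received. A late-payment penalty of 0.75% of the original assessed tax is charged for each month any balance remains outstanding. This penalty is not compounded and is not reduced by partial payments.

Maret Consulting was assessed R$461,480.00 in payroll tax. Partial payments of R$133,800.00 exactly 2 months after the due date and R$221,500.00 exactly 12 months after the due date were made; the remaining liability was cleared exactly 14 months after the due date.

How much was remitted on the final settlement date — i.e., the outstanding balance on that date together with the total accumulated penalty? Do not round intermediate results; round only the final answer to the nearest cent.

R$192,113.25

Monthly rate = 9.6% ÷ 12 = 0.8%
Balance at month 2: R$461,480.0000 × (1 + 0.008)^2 = R$468,893.2147…
After R$133,800.00 payment: R$468,893.2147… − R$133,800.00 = R$335,093.2147…
Balance at month 12: R$335,093.2147… × (1 + 0.008)^10 = R$362,886.6195…
After R$221,500.00 payment: R$362,886.6195… − R$221,500.00 = R$141,386.6195…
Balance at month 14: R$141,386.6195… × (1 + 0.008)^2 = R$143,657.8542…
Penalty: 14 × 0.75% × R$461,480.00 = R$48,455.40
Final settlement = outstanding balance + penalty = R$143,657.8542… + R$48,455.40 = R$192,113.25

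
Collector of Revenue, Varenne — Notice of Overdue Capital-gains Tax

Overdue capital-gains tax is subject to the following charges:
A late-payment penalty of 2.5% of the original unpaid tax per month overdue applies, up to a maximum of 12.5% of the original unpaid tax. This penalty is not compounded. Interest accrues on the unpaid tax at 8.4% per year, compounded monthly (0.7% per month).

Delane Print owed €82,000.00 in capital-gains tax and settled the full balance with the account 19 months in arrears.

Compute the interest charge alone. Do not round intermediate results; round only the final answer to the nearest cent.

Interest: €82,000.00 × ((1 + 0.007)^19 − 1) = €82,000.00 × 0.1417209… = €11,621.1115…

€11,621.11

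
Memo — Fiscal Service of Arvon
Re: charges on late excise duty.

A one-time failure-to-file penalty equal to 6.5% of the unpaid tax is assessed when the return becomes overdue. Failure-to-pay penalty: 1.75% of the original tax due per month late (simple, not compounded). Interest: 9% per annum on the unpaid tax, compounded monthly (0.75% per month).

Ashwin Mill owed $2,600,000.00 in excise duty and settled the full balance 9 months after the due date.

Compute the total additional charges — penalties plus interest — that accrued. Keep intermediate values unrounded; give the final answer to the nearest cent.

Failure-to-file penalty: 6.5% × $2,600,000.00 = $169,000.00
Failure-to-pay penalty: 9 × 1.75% × $2,600,000.00 = $409,500.00
Interest: $2,600,000.00 × ((1 + 0.0075)^9 − 1) = $2,600,000.00 × 0.0695608… = $180,858.1819…
Penalties + interest = $578,500.0000 + $180,858.1819… = $759,358.18

$759,358.18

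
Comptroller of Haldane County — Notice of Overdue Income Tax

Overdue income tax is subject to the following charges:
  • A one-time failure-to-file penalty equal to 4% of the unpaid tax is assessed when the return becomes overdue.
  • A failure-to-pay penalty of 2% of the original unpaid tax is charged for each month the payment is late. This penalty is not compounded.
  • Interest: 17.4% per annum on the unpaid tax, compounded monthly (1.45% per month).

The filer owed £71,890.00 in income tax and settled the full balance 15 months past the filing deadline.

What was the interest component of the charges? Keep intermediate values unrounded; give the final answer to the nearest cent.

£17,327.34

Interest: £71,890.00 × ((1 + 0.0145)^15 − 1) = £71,890.00 × 0.2410257… = £17,327.3366…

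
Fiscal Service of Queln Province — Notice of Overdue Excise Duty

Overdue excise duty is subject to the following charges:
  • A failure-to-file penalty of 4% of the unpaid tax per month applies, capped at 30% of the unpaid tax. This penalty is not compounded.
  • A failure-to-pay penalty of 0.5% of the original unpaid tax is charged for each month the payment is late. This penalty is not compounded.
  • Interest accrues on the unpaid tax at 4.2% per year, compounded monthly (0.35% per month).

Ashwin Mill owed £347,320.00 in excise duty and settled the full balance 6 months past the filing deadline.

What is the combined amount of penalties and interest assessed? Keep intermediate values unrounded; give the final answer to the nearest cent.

Failure-to-file: 6 × 4% × £347,320.00 = £83,356.80 (under the 30% cap)
Failure-to-pay penalty = 0.5% × £347,320.00 × 6 mo = £10,419.60
Interest: £347,320.00 × ((1 + 0.0035)^6 − 1) = £347,320.00 × 0.0211846… = £7,357.8387…
Penalties + interest = £93,776.4000 + £7,357.8387… = £101,134.24

£101,134.24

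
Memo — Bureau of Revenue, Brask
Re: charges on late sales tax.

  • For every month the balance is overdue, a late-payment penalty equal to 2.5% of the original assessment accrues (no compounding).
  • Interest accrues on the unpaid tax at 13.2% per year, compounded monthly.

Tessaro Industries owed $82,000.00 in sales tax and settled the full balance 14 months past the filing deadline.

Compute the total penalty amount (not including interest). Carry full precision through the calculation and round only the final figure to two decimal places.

$28,700.00

Late-payment penalty = 2.5% × $82,000.00 × 14 mo = $28,700.00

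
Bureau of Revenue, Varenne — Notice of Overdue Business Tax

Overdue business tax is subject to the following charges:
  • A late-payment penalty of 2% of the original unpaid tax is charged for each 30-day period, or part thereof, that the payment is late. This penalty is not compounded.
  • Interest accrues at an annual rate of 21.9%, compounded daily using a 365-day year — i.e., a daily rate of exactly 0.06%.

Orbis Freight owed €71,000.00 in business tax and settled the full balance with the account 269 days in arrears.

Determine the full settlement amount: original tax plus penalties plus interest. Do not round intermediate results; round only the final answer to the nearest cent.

Penalty periods: ⌈269/30⌉ = 9; penalty = 9 × 2% × €71,000.00 = €12,780.00
Interest: €71,000.00 × ((1 + 0.0006)^269 − 1) = €71,000.00 × 0.17509806… = €12,431.9623…
Total = €71,000.00 + €12,780.0000 + €12,431.9623… = €96,211.96

€96,211.96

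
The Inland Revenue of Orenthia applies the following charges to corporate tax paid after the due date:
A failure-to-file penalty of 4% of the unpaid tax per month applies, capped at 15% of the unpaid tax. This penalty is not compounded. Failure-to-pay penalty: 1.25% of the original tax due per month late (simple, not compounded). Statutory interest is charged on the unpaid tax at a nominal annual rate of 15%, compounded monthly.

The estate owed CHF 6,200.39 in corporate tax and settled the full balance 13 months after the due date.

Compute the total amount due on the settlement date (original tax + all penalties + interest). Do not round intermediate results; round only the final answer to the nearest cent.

CHF 9,224.72

Failure-to-file: 13 × 4% × CHF 6,200.39 = CHF 3,224.20…, capped at 15% × CHF 6,200.39 = CHF 930.06…
Failure-to-pay penalty: 13 × 1.25% × CHF 6,200.39 = CHF 1,007.56…
Interest (15%/yr ÷ 12 = 1.25%/month): CHF 6,200.39 × ((1 + 0.0125)^13 − 1) = CHF 1,086.7048…
Total = CHF 6,200.39 + CHF 1,937.6219… + CHF 1,086.7048… = CHF 9,224.72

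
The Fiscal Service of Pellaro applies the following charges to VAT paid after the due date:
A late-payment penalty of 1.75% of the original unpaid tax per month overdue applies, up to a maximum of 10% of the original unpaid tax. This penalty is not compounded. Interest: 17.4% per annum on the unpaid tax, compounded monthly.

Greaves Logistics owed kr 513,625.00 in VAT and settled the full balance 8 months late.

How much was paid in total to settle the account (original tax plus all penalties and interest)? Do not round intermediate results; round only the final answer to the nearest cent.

Penalty (uncapped): 8 × 1.75% × kr 513,625.00 = kr 71,907.50; cap = 10% × kr 513,625.00 = kr 51,362.50 → penalty = kr 51,362.50
Interest (17.4%/yr ÷ 12 = 1.45%/month): kr 513,625.00 × ((1 + 0.0145)^8 − 1) = kr 62,693.5059…
Total = kr 513,625.00 + kr 51,362.5000 + kr 62,693.5059… = kr 627,681.01

kr 627,681.01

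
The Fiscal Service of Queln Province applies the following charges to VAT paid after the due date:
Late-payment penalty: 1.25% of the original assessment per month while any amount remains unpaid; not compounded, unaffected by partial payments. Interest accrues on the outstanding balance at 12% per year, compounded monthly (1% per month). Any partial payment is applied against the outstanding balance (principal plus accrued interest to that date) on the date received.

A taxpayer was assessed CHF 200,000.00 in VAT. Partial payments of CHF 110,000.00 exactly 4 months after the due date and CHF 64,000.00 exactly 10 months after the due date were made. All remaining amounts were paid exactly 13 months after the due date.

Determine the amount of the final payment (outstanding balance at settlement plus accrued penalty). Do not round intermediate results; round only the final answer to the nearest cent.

Balance at month 4: CHF 200,000.0000 × (1 + 0.01)^4 = CHF 208,120.8020
After CHF 110,000.00 payment: CHF 208,120.8020 − CHF 110,000.00 = CHF 98,120.8020
Balance at month 10: CHF 98,120.8020 × (1 + 0.01)^6 = CHF 104,157.2085…
After CHF 64,000.00 payment: CHF 104,157.2085… − CHF 64,000.00 = CHF 40,157.2085…
Balance at month 13: CHF 40,157.2085… × (1 + 0.01)^3 = CHF 41,374.0121…
Penalty: 13 × 1.25% × CHF 200,000.00 = CHF 32,500.00
Final settlement = outstanding balance + penalty = CHF 41,374.0121… + CHF 32,500.00 = CHF 73,874.01

CHF 73,874.01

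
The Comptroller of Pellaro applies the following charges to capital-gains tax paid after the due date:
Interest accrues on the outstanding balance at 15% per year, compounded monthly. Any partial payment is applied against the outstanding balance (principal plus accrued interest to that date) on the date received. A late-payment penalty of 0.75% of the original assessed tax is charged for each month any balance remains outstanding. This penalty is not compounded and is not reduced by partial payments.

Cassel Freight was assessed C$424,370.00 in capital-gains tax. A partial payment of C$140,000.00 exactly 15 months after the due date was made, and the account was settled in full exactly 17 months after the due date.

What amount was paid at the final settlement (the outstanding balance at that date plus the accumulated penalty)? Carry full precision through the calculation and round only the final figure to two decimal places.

C$434,740.88

Monthly rate = 15% ÷ 12 = 1.25%
Balance at month 15: C$424,370.0000 × (1 + 0.0125)^15 = C$511,293.3604…
After C$140,000.00 payment: C$511,293.3604… − C$140,000.00 = C$371,293.3604…
Balance at month 17: C$371,293.3604… × (1 + 0.0125)^2 = C$380,633.7090…
Penalty: 17 × 0.75% × C$424,370.00 = C$54,107.18…
Final settlement = outstanding balance + penalty = C$380,633.7090… + C$54,107.18… = C$434,740.88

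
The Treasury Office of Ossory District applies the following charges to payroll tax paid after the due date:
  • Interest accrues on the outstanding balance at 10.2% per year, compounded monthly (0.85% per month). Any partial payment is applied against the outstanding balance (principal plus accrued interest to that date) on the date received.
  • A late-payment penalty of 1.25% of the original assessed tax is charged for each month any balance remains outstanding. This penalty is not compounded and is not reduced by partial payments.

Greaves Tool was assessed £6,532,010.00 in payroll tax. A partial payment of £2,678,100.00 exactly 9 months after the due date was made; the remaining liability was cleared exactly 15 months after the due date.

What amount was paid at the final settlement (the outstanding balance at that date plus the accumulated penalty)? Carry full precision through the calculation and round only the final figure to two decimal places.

£5,823,400.66

Balance at month 9: £6,532,010.0000 × (1 + 0.0085)^9 = £7,049,039.8196…
After £2,678,100.00 payment: £7,049,039.8196… − £2,678,100.00 = £4,370,939.8196…
Balance at month 15: £4,370,939.8196… × (1 + 0.0085)^6 = £4,598,648.7859…
Penalty: 15 × 1.25% × £6,532,010.00 = £1,224,751.88…
Final settlement = outstanding balance + penalty = £4,598,648.7859… + £1,224,751.88… = £5,823,400.66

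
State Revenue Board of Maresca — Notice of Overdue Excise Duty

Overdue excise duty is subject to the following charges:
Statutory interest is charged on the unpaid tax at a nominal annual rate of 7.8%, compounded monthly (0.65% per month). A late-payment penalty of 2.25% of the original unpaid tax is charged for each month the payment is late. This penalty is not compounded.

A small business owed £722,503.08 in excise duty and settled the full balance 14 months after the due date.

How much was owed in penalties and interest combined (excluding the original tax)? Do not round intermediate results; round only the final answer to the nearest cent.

Late-payment penalty: 14 × 2.25% × £722,503.08 = £227,588.47…
Interest: £722,503.08 × ((1 + 0.0065)^14 − 1) = £722,503.08 × 0.0949465… = £68,599.1559…
Penalties + interest = £227,588.4702 + £68,599.1559… = £296,187.63

£296,187.63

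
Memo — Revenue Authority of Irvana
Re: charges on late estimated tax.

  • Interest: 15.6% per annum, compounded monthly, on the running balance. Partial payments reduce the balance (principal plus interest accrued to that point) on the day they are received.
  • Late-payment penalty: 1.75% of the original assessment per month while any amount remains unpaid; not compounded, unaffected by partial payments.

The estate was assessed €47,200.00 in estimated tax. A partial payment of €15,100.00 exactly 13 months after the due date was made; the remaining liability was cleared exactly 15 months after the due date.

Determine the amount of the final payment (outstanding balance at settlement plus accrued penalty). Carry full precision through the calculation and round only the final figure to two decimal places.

Monthly rate = 15.6% ÷ 12 = 1.3%
Balance at month 13: €47,200.0000 × (1 + 0.013)^13 = €55,829.6350…
After €15,100.00 payment: €55,829.6350… − €15,100.00 = €40,729.6350…
Balance at month 15: €40,729.6350… × (1 + 0.013)^2 = €41,795.4888…
Penalty: 15 × 1.75% × €47,200.00 = €12,390.00
Final settlement = outstanding balance + penalty = €41,795.4888… + €12,390.00 = €54,185.49

€54,185.49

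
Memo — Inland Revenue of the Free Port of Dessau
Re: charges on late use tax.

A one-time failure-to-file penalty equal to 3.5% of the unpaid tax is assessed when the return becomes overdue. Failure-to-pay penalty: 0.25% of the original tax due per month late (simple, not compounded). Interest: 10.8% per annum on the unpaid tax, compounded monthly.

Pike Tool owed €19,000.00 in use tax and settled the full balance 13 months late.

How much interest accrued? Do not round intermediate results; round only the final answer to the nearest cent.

€2,347.09

Interest (10.8%/yr ÷ 12 = 0.9%/month): €19,000.00 × ((1 + 0.009)^13 − 1) = €2,347.0940…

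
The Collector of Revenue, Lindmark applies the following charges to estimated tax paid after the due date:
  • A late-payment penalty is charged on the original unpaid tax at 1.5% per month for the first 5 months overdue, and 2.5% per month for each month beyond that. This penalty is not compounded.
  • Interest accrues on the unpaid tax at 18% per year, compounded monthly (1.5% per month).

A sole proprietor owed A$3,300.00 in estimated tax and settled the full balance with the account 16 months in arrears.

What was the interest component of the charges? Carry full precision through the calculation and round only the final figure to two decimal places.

Interest: A$3,300.00 × ((1 + 0.015)^16 − 1) = A$3,300.00 × 0.2689855… = A$887.6523…

A$887.65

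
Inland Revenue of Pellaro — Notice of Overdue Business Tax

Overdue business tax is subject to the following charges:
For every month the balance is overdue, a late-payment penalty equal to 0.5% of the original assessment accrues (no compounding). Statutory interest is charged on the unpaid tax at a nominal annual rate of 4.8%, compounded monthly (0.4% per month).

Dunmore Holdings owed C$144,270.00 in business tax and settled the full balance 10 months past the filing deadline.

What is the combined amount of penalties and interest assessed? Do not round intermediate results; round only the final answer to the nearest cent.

C$13,089.29

Late-payment penalty = 0.5% × C$144,270.00 × 10 mo = C$7,213.50
Interest: C$144,270.00 × ((1 + 0.004)^10 − 1) = C$144,270.00 × 0.0407277… = C$5,875.7902…
Penalties + interest = C$7,213.5000 + C$5,875.7902… = C$13,089.29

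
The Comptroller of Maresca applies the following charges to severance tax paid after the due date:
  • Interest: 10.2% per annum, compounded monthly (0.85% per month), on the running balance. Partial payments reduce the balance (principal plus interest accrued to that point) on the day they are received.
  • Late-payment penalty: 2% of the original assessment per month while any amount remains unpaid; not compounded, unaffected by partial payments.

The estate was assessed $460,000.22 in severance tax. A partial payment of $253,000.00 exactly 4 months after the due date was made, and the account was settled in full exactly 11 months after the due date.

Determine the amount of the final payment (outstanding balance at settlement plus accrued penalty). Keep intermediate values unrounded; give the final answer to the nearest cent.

$337,642.78

Balance at month 4: $460,000.2200 × (1 + 0.0085)^4 = $475,840.7700…
After $253,000.00 payment: $475,840.7700… − $253,000.00 = $222,840.7700…
Balance at month 11: $222,840.7700… × (1 + 0.0085)^7 = $236,442.7317…
Penalty: 11 × 2% × $460,000.22 = $101,200.05…
Final settlement = outstanding balance + penalty = $236,442.7317… + $101,200.05… = $337,642.78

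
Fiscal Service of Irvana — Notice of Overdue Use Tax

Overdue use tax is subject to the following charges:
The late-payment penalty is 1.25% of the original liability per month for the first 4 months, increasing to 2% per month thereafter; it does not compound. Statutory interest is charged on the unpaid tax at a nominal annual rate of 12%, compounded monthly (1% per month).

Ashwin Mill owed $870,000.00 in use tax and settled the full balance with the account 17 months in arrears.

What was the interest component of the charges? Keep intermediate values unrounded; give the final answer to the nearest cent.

$160,344.86

Interest: $870,000.00 × ((1 + 0.01)^17 − 1) = $870,000.00 × 0.1843044… = $160,344.8553…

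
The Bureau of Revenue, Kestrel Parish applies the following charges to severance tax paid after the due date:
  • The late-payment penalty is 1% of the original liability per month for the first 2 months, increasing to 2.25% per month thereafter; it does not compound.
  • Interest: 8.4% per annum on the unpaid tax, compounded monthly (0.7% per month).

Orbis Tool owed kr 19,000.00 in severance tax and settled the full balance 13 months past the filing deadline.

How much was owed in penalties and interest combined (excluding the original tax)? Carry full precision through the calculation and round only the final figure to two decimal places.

kr 6,886.01

Penalty, months 1–2: 2 × 1% × kr 19,000.00 = kr 380.00
Penalty, months 3–13: 11 × 2.25% × kr 19,000.00 = kr 4,702.50
Interest: kr 19,000.00 × ((1 + 0.007)^13 − 1) = kr 19,000.00 × 0.0949218… = kr 1,803.5149…
Penalties + interest = kr 5,082.5000 + kr 1,803.5149… = kr 6,886.01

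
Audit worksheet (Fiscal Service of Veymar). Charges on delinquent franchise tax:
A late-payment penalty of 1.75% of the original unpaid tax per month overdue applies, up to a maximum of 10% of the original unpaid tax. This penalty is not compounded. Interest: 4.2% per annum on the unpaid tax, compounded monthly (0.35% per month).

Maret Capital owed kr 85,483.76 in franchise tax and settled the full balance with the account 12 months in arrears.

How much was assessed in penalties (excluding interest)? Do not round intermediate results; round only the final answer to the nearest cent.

kr 8,548.38

Penalty (uncapped): 12 × 1.75% × kr 85,483.76 = kr 17,951.59…; cap = 10% × kr 85,483.76 = kr 8,548.38… → penalty = kr 8,548.38…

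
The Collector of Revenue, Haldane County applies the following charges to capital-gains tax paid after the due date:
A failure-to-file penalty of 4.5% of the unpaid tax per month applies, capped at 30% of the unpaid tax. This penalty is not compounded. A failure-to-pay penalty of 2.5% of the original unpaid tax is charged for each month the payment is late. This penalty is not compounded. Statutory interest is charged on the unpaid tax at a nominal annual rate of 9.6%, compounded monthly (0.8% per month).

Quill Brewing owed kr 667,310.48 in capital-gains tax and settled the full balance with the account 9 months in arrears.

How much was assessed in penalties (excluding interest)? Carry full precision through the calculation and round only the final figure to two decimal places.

kr 350,338.00

Failure-to-file: 9 × 4.5% × kr 667,310.48 = kr 270,260.74…, capped at 30% × kr 667,310.48 = kr 200,193.14…
Failure-to-pay penalty = 2.5% × kr 667,310.48 × 9 mo = kr 150,144.86…
Total penalty = kr 200,193.14… + kr 150,144.86… = kr 350,338.00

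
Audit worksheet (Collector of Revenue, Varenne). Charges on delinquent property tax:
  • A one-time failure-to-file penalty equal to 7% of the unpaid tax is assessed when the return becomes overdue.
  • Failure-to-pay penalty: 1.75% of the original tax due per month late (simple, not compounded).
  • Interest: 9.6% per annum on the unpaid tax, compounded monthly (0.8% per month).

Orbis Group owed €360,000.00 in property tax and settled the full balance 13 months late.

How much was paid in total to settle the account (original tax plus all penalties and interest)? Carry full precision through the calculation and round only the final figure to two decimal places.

€506,390.91

Failure-to-file penalty: 7% × €360,000.00 = €25,200.00
Failure-to-pay penalty: 13 × 1.75% × €360,000.00 = €81,900.00
Interest: €360,000.00 × ((1 + 0.008)^13 − 1) = €360,000.00 × 0.1091414… = €39,290.9052…
Total = €360,000.00 + €107,100.0000 + €39,290.9052… = €506,390.91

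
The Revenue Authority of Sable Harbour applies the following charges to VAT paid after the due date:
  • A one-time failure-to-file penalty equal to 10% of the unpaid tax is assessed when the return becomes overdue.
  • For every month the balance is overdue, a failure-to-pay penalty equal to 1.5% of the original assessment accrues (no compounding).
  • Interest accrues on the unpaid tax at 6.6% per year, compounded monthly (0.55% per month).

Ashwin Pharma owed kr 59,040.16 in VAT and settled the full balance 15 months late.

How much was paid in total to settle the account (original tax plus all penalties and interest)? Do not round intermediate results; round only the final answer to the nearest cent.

kr 83,291.10

Failure-to-file penalty: 10% × kr 59,040.16 = kr 5,904.02…
Failure-to-pay penalty: 15 × 1.5% × kr 59,040.16 = kr 13,284.04…
Interest: kr 59,040.16 × ((1 + 0.0055)^15 − 1) = kr 59,040.16 × 0.0857532… = kr 5,062.8835…
Total = kr 59,040.16 + kr 19,188.0520 + kr 5,062.8835… = kr 83,291.10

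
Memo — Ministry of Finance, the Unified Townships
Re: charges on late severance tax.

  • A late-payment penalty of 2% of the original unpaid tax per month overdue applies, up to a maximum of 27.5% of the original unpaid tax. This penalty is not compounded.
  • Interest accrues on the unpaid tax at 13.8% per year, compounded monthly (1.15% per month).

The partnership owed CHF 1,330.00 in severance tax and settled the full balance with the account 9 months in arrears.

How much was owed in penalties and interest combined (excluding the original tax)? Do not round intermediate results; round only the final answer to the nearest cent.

CHF 383.56

Penalty: 9 × 2% × CHF 1,330.00 = CHF 239.40 (below the 27.5% cap of CHF 365.75)
Interest: CHF 1,330.00 × ((1 + 0.0115)^9 − 1) = CHF 1,330.00 × 0.1083910… = CHF 144.1600…
Penalties + interest = CHF 239.4000 + CHF 144.1600… = CHF 383.56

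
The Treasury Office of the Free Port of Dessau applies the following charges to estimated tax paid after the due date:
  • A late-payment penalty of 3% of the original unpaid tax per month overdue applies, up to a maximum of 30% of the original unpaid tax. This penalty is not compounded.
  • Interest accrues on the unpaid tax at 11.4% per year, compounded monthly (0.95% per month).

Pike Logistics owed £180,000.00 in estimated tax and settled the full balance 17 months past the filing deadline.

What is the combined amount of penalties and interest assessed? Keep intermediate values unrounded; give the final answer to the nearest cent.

Penalty (uncapped): 17 × 3% × £180,000.00 = £91,800.00; cap = 30% × £180,000.00 = £54,000.00 → penalty = £54,000.00
Interest: £180,000.00 × ((1 + 0.0095)^17 − 1) = £180,000.00 × 0.1743769… = £31,387.8399…
Penalties + interest = £54,000.0000 + £31,387.8399… = £85,387.84

£85,387.84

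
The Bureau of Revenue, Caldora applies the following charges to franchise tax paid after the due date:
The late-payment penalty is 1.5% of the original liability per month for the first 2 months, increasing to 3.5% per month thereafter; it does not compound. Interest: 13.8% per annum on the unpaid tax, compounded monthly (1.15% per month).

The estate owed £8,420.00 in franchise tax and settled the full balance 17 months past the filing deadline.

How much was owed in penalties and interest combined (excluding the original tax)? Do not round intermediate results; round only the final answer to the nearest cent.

£6,479.72

Penalty, months 1–2: 2 × 1.5% × £8,420.00 = £252.60
Penalty, months 3–17: 15 × 3.5% × £8,420.00 = £4,420.50
Interest: £8,420.00 × ((1 + 0.0115)^17 − 1) = £8,420.00 × 0.2145631… = £1,806.6213…
Penalties + interest = £4,673.1000 + £1,806.6213… = £6,479.72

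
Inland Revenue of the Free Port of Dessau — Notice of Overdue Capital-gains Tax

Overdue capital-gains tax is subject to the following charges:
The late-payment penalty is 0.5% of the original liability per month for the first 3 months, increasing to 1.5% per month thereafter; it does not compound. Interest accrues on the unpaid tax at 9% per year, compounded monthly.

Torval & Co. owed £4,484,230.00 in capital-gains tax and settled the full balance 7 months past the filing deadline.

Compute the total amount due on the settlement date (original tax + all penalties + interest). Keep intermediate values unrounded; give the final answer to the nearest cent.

Penalty, months 1–3: 3 × 0.5% × £4,484,230.00 = £67,263.45
Penalty, months 4–7: 4 × 1.5% × £4,484,230.00 = £269,053.80
Interest (9%/yr ÷ 12 = 0.75%/month): £4,484,230.00 × ((1 + 0.0075)^7 − 1) = £240,785.7830…
Total = £4,484,230.00 + £336,317.2500 + £240,785.7830… = £5,061,333.03

£5,061,333.03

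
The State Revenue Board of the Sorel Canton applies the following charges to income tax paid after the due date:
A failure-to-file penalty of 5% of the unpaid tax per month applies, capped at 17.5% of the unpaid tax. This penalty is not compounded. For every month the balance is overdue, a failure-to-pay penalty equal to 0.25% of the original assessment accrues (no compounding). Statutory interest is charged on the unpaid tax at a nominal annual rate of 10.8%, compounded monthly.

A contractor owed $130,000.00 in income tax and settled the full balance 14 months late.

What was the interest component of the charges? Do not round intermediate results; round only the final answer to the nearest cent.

Interest (10.8%/yr ÷ 12 = 0.9%/month): $130,000.00 × ((1 + 0.009)^14 − 1) = $17,373.5956…

$17,373.60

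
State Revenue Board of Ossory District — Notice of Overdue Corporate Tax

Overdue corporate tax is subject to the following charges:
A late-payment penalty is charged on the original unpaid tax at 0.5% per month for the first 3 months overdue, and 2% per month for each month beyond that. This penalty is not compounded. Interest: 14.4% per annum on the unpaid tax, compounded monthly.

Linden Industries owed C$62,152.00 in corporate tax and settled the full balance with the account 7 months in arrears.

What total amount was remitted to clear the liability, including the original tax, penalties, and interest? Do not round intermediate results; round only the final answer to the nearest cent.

Penalty, months 1–3: 3 × 0.5% × C$62,152.00 = C$932.28
Penalty, months 4–7: 4 × 2% × C$62,152.00 = C$4,972.16
Interest (14.4%/yr ÷ 12 = 1.2%/month): C$62,152.00 × ((1 + 0.012)^7 − 1) = C$5,412.5200…
Total = C$62,152.00 + C$5,904.4400 + C$5,412.5200… = C$73,468.96

C$73,468.96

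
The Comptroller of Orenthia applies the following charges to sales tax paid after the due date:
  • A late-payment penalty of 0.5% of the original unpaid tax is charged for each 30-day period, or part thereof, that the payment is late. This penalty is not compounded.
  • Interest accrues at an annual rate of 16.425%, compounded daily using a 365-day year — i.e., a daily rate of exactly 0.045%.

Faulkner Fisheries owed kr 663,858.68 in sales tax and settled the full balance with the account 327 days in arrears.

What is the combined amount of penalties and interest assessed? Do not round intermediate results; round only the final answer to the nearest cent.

kr 141,726.78

Penalty periods: ⌈327/30⌉ = 11; penalty = 11 × 0.5% × kr 663,858.68 = kr 36,512.23…
Interest: kr 663,858.68 × ((1 + 0.00045)^327 − 1) = kr 663,858.68 × 0.15848938… = kr 105,214.5532…
Penalties + interest = kr 36,512.2274 + kr 105,214.5532… = kr 141,726.78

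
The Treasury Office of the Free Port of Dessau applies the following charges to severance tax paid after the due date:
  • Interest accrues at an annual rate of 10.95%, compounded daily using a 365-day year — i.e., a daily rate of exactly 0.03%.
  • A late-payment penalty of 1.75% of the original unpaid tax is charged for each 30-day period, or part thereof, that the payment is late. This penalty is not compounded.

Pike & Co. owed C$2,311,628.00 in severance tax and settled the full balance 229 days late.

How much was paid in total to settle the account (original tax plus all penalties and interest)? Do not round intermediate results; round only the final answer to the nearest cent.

Penalty periods: ⌈229/30⌉ = 8; penalty = 8 × 1.75% × C$2,311,628.00 = C$323,627.92
Interest: C$2,311,628.00 × ((1 + 0.0003)^229 − 1) = C$2,311,628.00 × 0.07110379… = C$164,365.5140…
Total = C$2,311,628.00 + C$323,627.9200 + C$164,365.5140… = C$2,799,621.43

C$2,799,621.43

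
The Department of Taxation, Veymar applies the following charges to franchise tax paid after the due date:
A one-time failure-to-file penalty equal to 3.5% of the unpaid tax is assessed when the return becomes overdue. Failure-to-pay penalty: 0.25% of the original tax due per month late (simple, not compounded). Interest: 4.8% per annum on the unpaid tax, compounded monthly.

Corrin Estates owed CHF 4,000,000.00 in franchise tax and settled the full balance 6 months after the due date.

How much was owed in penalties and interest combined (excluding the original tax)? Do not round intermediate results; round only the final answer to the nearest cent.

Failure-to-file penalty: 3.5% × CHF 4,000,000.00 = CHF 140,000.00
Failure-to-pay penalty: 6 × 0.25% × CHF 4,000,000.00 = CHF 60,000.00
Interest (4.8%/yr ÷ 12 = 0.4%/month): CHF 4,000,000.00 × ((1 + 0.004)^6 − 1) = CHF 96,965.1354…
Penalties + interest = CHF 200,000.0000 + CHF 96,965.1354… = CHF 296,965.14

CHF 296,965.14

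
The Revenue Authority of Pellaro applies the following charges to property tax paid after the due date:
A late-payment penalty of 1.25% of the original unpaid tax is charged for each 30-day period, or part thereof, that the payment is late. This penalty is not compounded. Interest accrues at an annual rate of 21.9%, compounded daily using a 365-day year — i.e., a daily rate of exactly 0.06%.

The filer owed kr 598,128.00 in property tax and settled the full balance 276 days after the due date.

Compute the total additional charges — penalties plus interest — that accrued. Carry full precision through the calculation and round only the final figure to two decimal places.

kr 182,454.38

Penalty periods: ⌈276/30⌉ = 10; penalty = 10 × 1.25% × kr 598,128.00 = kr 74,766.00
Interest: kr 598,128.00 × ((1 + 0.0006)^276 − 1) = kr 598,128.00 × 0.18004236… = kr 107,688.3793…
Penalties + interest = kr 74,766.0000 + kr 107,688.3793… = kr 182,454.38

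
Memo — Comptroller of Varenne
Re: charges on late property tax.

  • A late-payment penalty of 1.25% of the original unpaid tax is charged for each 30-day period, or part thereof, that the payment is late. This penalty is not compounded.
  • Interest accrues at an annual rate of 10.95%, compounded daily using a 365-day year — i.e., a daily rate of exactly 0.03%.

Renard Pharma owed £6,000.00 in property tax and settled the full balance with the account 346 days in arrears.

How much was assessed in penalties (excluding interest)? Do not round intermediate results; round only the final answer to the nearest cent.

Penalty periods: ⌈346/30⌉ = 12; penalty = 12 × 1.25% × £6,000.00 = £900.00

£900.00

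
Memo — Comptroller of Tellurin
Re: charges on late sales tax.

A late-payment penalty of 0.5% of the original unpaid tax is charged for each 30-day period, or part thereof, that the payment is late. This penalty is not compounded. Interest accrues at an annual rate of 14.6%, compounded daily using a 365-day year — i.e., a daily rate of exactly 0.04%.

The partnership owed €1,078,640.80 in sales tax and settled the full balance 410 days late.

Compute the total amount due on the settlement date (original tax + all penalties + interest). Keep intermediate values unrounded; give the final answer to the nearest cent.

€1,346,333.21

Penalty periods: ⌈410/30⌉ = 14; penalty = 14 × 0.5% × €1,078,640.80 = €75,504.86…
Interest: €1,078,640.80 × ((1 + 0.0004)^410 − 1) = €1,078,640.80 × 0.17817568… = €192,187.5587…
Total = €1,078,640.80 + €75,504.8560 + €192,187.5587… = €1,346,333.21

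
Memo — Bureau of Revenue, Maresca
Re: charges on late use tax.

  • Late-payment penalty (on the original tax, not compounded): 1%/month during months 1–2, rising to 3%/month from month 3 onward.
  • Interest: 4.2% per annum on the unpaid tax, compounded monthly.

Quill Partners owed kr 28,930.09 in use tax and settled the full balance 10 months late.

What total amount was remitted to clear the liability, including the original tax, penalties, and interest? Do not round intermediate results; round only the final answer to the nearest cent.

Penalty, months 1–2: 2 × 1% × kr 28,930.09 = kr 578.60…
Penalty, months 3–10: 8 × 3% × kr 28,930.09 = kr 6,943.22…
Interest (4.2%/yr ÷ 12 = 0.35%/month): kr 28,930.09 × ((1 + 0.0035)^10 − 1) = kr 1,028.6506…
Total = kr 28,930.09 + kr 7,521.8234 + kr 1,028.6506… = kr 37,480.56

kr 37,480.56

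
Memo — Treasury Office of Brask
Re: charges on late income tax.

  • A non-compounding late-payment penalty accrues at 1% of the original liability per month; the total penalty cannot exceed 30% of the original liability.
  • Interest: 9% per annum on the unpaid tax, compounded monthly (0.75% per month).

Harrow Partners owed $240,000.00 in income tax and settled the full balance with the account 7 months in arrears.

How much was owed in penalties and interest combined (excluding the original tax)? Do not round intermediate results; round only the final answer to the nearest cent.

$29,687.07

Penalty: 7 × 1% × $240,000.00 = $16,800.00 (below the 30% cap of $72,000.00)
Interest: $240,000.00 × ((1 + 0.0075)^7 − 1) = $240,000.00 × 0.0536961… = $12,887.0704…
Penalties + interest = $16,800.0000 + $12,887.0704… = $29,687.07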